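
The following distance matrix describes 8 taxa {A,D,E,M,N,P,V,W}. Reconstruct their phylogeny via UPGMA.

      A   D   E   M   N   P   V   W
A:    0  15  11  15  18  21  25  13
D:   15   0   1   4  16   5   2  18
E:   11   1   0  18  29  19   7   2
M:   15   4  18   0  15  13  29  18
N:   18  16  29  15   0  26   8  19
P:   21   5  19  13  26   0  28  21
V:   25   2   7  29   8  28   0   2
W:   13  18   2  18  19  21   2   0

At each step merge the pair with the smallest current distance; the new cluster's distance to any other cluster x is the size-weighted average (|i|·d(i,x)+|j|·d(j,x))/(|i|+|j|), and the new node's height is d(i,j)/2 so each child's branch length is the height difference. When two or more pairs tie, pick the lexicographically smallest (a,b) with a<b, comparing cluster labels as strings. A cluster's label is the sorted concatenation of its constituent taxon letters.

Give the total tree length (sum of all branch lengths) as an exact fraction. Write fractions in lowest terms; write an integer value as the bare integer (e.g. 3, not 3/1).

13227/280

1. join D+E (d=1) ⇒ DE; edges |D|=1/2, |E|=1/2
  updated: d(A,DE)=13, d(DE,M)=11, d(DE,N)=45/2, d(DE,P)=12, d(DE,V)=9/2, d(DE,W)=10
2. join V+W (d=2) ⇒ VW; edges |V|=1, |W|=1
  updated: d(A,VW)=19, d(DE,VW)=29/4, d(M,VW)=47/2, d(N,VW)=27/2, d(P,VW)=49/2
3. join DE+VW (d=29/4) ⇒ DEVW; edges |DE|=25/8, |VW|=21/8
  updated: d(A,DEVW)=16, d(DEVW,M)=69/4, d(DEVW,N)=18, d(DEVW,P)=73/4
4. join M+P (d=13) ⇒ MP; edges |M|=13/2, |P|=13/2
  updated: d(A,MP)=18, d(DEVW,MP)=71/4, d(MP,N)=41/2
5. join A+DEVW (d=16) ⇒ ADEVW; edges |A|=8, |DEVW|=35/8
  updated: d(ADEVW,MP)=89/5, d(ADEVW,N)=18
6. join ADEVW+MP (d=89/5) ⇒ ADEMPVW; edges |ADEVW|=9/10, |MP|=12/5
  updated: d(ADEMPVW,N)=131/7
7. join ADEMPVW+N (d=131/7) ⇒ ADEMNPVW; edges |ADEMPVW|=16/35, |N|=131/14
final tree: (((A:8,((D:1/2,E:1/2):25/8,(V:1,W:1):21/8):35/8):9/10,(M:13/2,P:13/2):12/5):16/35,N:131/14)
total length: 13227/280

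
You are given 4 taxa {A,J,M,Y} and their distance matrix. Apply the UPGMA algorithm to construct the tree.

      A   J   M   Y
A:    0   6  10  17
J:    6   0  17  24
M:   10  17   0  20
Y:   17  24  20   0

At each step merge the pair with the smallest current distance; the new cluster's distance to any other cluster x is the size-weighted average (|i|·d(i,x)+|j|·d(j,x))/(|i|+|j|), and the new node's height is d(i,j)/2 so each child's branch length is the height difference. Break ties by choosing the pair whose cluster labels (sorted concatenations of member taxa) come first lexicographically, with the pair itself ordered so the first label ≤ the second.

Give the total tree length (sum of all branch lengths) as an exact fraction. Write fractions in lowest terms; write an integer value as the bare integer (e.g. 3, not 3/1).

step 1: merge (A,J) at d=6; branch lengths A→3, J→3; new cluster AJ
  updated: d(AJ,M)=27/2, d(AJ,Y)=41/2
step 2: merge (AJ,M) at d=27/2; branch lengths AJ→15/4, M→27/4; new cluster AJM
  updated: d(AJM,Y)=61/3
step 3: merge (AJM,Y) at d=61/3; branch lengths AJM→41/12, Y→61/6; new cluster AJMY
final tree: (((A:3,J:3):15/4,M:27/4):41/12,Y:61/6)
total length: 361/12

361/12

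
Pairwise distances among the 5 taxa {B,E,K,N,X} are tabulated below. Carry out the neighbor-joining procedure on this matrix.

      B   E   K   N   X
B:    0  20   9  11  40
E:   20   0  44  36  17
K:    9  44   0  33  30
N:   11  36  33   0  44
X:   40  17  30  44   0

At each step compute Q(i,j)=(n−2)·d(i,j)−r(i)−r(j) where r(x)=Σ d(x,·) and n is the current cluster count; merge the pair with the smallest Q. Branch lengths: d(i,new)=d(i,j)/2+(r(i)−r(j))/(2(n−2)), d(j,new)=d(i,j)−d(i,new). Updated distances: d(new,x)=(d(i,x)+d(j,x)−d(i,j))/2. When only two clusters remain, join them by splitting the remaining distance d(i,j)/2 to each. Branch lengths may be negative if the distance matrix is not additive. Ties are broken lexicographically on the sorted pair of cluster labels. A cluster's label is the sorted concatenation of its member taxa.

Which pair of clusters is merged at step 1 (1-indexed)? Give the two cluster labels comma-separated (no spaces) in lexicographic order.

E,X

1. join E+X (d=17, Q=-197) ⇒ EX; edges |E|=37/6, |X|=65/6
  updated: d(B,EX)=43/2, d(EX,K)=57/2, d(EX,N)=63/2
2. join B+N (d=11, Q=-95) ⇒ BN; edges |B|=-3, |N|=14
  updated: d(BN,EX)=21, d(BN,K)=31/2
3. join BN+EX (d=21, Q=-65) ⇒ BENX; edges |BN|=4, |EX|=17
  updated: d(BENX,K)=23/2
4. join BENX+K (d=23/2) ⇒ BEKNX; edges |BENX|=23/4, |K|=23/4
final tree: (((B:-3,N:14):4,(E:37/6,X:65/6):17):23/4,K:23/4)
total length: 121/2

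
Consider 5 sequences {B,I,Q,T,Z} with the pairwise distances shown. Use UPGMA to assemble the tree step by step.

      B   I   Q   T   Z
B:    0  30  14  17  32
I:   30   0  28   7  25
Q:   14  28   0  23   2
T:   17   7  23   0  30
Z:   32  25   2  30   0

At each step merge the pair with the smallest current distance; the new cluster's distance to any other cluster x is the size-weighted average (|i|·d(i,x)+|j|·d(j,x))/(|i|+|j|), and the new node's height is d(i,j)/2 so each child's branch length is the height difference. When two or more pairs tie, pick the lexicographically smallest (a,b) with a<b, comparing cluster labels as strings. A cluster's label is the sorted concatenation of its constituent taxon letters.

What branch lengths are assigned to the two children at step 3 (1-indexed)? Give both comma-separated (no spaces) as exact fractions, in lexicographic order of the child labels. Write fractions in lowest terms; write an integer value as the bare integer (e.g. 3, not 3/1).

1. join Q+Z (d=2) ⇒ QZ; edges |Q|=1, |Z|=1
  updated: d(B,QZ)=23, d(I,QZ)=53/2, d(QZ,T)=53/2
2. join I+T (d=7) ⇒ IT; edges |I|=7/2, |T|=7/2
  updated: d(B,IT)=47/2, d(IT,QZ)=53/2
3. join B+QZ (d=23) ⇒ BQZ; edges |B|=23/2, |QZ|=21/2
  updated: d(BQZ,IT)=51/2
4. join BQZ+IT (d=51/2) ⇒ BIQTZ; edges |BQZ|=5/4, |IT|=37/4
final tree: ((B:23/2,(Q:1,Z:1):21/2):5/4,(I:7/2,T:7/2):37/4)
total length: 83/2

23/2,21/2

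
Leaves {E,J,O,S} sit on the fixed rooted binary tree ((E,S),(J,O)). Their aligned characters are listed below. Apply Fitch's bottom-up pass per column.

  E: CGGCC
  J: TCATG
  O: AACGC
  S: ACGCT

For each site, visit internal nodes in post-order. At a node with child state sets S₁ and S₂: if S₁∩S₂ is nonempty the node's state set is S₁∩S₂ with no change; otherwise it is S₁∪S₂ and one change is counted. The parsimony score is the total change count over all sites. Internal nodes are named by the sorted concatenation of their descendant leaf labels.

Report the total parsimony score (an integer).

10

ES@0: {C} ∪ {A} = {A,C} (union, +1)
JO@0: {T} ∪ {A} = {A,T} (union, +1)
EJOS@0: {A,C} ∩ {A,T} = {A} (intersection, +0)
ES@1: {G} ∪ {C} = {C,G} (union, +1)
JO@1: {C} ∪ {A} = {A,C} (union, +1)
EJOS@1: {C,G} ∩ {A,C} = {C} (intersection, +0)
ES@2: {G} ∩ {G} = {G} (intersection, +0)
JO@2: {A} ∪ {C} = {A,C} (union, +1)
EJOS@2: {G} ∪ {A,C} = {A,C,G} (union, +1)
ES@3: {C} ∩ {C} = {C} (intersection, +0)
JO@3: {T} ∪ {G} = {G,T} (union, +1)
EJOS@3: {C} ∪ {G,T} = {C,G,T} (union, +1)
ES@4: {C} ∪ {T} = {C,T} (union, +1)
JO@4: {G} ∪ {C} = {C,G} (union, +1)
EJOS@4: {C,T} ∩ {C,G} = {C} (intersection, +0)
per-site changes: [2, 2, 2, 2, 2]; total = 10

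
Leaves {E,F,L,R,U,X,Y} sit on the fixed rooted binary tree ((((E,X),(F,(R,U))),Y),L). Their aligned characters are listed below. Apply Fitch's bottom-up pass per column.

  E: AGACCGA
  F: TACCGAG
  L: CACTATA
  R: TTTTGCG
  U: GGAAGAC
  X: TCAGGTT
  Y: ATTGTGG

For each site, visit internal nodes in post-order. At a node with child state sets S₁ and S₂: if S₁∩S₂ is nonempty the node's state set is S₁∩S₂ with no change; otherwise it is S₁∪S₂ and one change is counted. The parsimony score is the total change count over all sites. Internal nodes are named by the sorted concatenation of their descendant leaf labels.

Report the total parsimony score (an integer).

site 0, node EX: E={A} ∪ X={T} → {A,T} (+1)
site 0, node RU: R={T} ∪ U={G} → {G,T} (+1)
site 0, node FRU: F={T} ∩ RU={G,T} → {T} (+0)
site 0, node EFRUX: EX={A,T} ∩ FRU={T} → {T} (+0)
site 0, node EFRUXY: EFRUX={T} ∪ Y={A} → {A,T} (+1)
site 0, node EFLRUXY: EFRUXY={A,T} ∪ L={C} → {A,C,T} (+1)
site 1, node EX: E={G} ∪ X={C} → {C,G} (+1)
site 1, node RU: R={T} ∪ U={G} → {G,T} (+1)
site 1, node FRU: F={A} ∪ RU={G,T} → {A,G,T} (+1)
site 1, node EFRUX: EX={C,G} ∩ FRU={A,G,T} → {G} (+0)
site 1, node EFRUXY: EFRUX={G} ∪ Y={T} → {G,T} (+1)
site 1, node EFLRUXY: EFRUXY={G,T} ∪ L={A} → {A,G,T} (+1)
site 2, node EX: E={A} ∩ X={A} → {A} (+0)
site 2, node RU: R={T} ∪ U={A} → {A,T} (+1)
site 2, node FRU: F={C} ∪ RU={A,T} → {A,C,T} (+1)
site 2, node EFRUX: EX={A} ∩ FRU={A,C,T} → {A} (+0)
site 2, node EFRUXY: EFRUX={A} ∪ Y={T} → {A,T} (+1)
site 2, node EFLRUXY: EFRUXY={A,T} ∪ L={C} → {A,C,T} (+1)
site 3, node EX: E={C} ∪ X={G} → {C,G} (+1)
site 3, node RU: R={T} ∪ U={A} → {A,T} (+1)
site 3, node FRU: F={C} ∪ RU={A,T} → {A,C,T} (+1)
site 3, node EFRUX: EX={C,G} ∩ FRU={A,C,T} → {C} (+0)
site 3, node EFRUXY: EFRUX={C} ∪ Y={G} → {C,G} (+1)
site 3, node EFLRUXY: EFRUXY={C,G} ∪ L={T} → {C,G,T} (+1)
site 4, node EX: E={C} ∪ X={G} → {C,G} (+1)
site 4, node RU: R={G} ∩ U={G} → {G} (+0)
site 4, node FRU: F={G} ∩ RU={G} → {G} (+0)
site 4, node EFRUX: EX={C,G} ∩ FRU={G} → {G} (+0)
site 4, node EFRUXY: EFRUX={G} ∪ Y={T} → {G,T} (+1)
site 4, node EFLRUXY: EFRUXY={G,T} ∪ L={A} → {A,G,T} (+1)
site 5, node EX: E={G} ∪ X={T} → {G,T} (+1)
site 5, node RU: R={C} ∪ U={A} → {A,C} (+1)
site 5, node FRU: F={A} ∩ RU={A,C} → {A} (+0)
site 5, node EFRUX: EX={G,T} ∪ FRU={A} → {A,G,T} (+1)
site 5, node EFRUXY: EFRUX={A,G,T} ∩ Y={G} → {G} (+0)
site 5, node EFLRUXY: EFRUXY={G} ∪ L={T} → {G,T} (+1)
site 6, node EX: E={A} ∪ X={T} → {A,T} (+1)
site 6, node RU: R={G} ∪ U={C} → {C,G} (+1)
site 6, node FRU: F={G} ∩ RU={C,G} → {G} (+0)
site 6, node EFRUX: EX={A,T} ∪ FRU={G} → {A,G,T} (+1)
site 6, node EFRUXY: EFRUX={A,G,T} ∩ Y={G} → {G} (+0)
site 6, node EFLRUXY: EFRUXY={G} ∪ L={A} → {A,G} (+1)
per-site changes: [4, 5, 4, 5, 3, 4, 4]; total = 29

29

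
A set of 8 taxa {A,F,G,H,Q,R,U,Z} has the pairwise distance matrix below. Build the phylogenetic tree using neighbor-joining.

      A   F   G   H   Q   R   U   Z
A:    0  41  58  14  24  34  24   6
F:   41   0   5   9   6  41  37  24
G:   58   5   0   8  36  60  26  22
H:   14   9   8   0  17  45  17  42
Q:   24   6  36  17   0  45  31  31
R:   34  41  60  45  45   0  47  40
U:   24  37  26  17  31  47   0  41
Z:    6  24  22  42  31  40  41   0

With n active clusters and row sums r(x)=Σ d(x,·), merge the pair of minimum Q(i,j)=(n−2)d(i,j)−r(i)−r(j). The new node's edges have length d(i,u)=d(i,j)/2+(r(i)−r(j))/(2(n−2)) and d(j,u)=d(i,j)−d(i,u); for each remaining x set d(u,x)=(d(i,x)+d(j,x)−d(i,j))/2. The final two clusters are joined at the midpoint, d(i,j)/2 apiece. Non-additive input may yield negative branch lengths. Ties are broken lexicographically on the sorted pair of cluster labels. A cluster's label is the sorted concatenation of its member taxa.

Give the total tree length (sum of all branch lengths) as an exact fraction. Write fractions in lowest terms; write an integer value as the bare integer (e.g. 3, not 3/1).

step 1: merge (A,Z) at d=6, Q=-371; branch lengths A→31/12, Z→41/12; new cluster AZ
  updated: d(AZ,F)=59/2, d(AZ,G)=37, d(AZ,H)=25, d(AZ,Q)=49/2, d(AZ,R)=34, d(AZ,U)=59/2
step 2: merge (AZ,R) at d=34, Q=-563/2; branch lengths AZ→31/4, R→105/4; new cluster ARZ
  updated: d(ARZ,F)=73/4, d(ARZ,G)=63/2, d(ARZ,H)=18, d(ARZ,Q)=71/4, d(ARZ,U)=85/4
step 3: merge (F,G) at d=5, Q=-647/4; branch lengths F→-45/32, G→205/32; new cluster FG
  updated: d(ARZ,FG)=179/8, d(FG,H)=6, d(FG,Q)=37/2, d(FG,U)=29
step 4: merge (FG,H) at d=6, Q=-927/8; branch lengths FG→287/48, H→1/48; new cluster FGH
  updated: d(ARZ,FGH)=275/16, d(FGH,Q)=59/4, d(FGH,U)=20
step 5: merge (ARZ,U) at d=85/4, Q=-1375/16; branch lengths ARZ→423/64, U→937/64; new cluster ARUZ
  updated: d(ARUZ,FGH)=255/32, d(ARUZ,Q)=55/4
step 6: merge (ARUZ,FGH) at d=255/32, Q=-1167/32; branch lengths ARUZ→223/64, FGH→287/64; new cluster AFGHRUZ
  updated: d(AFGHRUZ,Q)=657/64
step 7: merge (AFGHRUZ,Q) at d=657/64; branch lengths AFGHRUZ→657/128, Q→657/128; new cluster AFGHQRUZ
final tree: (((((A:31/12,Z:41/12):31/4,R:105/4):423/64,U:937/64):223/64,((F:-45/32,G:205/32):287/48,H:1/48):287/64):657/128,Q:657/128)
total length: 5791/64

5791/64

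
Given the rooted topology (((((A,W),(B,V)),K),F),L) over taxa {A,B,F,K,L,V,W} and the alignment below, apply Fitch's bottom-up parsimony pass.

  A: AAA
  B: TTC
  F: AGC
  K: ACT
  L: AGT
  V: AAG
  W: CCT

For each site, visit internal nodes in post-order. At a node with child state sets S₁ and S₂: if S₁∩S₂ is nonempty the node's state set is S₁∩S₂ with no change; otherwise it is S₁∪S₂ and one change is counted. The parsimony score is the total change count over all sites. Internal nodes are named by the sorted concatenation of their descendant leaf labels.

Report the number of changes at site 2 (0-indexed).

[col 0] AW: children A:{A}, W:{C} ∪→ {A,C}; cost 1
[col 0] BV: children B:{T}, V:{A} ∪→ {A,T}; cost 1
[col 0] ABVW: children AW:{A,C}, BV:{A,T} ∩→ {A}; cost 0
[col 0] ABKVW: children ABVW:{A}, K:{A} ∩→ {A}; cost 0
[col 0] ABFKVW: children ABKVW:{A}, F:{A} ∩→ {A}; cost 0
[col 0] ABFKLVW: children ABFKVW:{A}, L:{A} ∩→ {A}; cost 0
[col 1] AW: children A:{A}, W:{C} ∪→ {A,C}; cost 1
[col 1] BV: children B:{T}, V:{A} ∪→ {A,T}; cost 1
[col 1] ABVW: children AW:{A,C}, BV:{A,T} ∩→ {A}; cost 0
[col 1] ABKVW: children ABVW:{A}, K:{C} ∪→ {A,C}; cost 1
[col 1] ABFKVW: children ABKVW:{A,C}, F:{G} ∪→ {A,C,G}; cost 1
[col 1] ABFKLVW: children ABFKVW:{A,C,G}, L:{G} ∩→ {G}; cost 0
[col 2] AW: children A:{A}, W:{T} ∪→ {A,T}; cost 1
[col 2] BV: children B:{C}, V:{G} ∪→ {C,G}; cost 1
[col 2] ABVW: children AW:{A,T}, BV:{C,G} ∪→ {A,C,G,T}; cost 1
[col 2] ABKVW: children ABVW:{A,C,G,T}, K:{T} ∩→ {T}; cost 0
[col 2] ABFKVW: children ABKVW:{T}, F:{C} ∪→ {C,T}; cost 1
[col 2] ABFKLVW: children ABFKVW:{C,T}, L:{T} ∩→ {T}; cost 0
per-site changes: [2, 4, 4]; total = 10

4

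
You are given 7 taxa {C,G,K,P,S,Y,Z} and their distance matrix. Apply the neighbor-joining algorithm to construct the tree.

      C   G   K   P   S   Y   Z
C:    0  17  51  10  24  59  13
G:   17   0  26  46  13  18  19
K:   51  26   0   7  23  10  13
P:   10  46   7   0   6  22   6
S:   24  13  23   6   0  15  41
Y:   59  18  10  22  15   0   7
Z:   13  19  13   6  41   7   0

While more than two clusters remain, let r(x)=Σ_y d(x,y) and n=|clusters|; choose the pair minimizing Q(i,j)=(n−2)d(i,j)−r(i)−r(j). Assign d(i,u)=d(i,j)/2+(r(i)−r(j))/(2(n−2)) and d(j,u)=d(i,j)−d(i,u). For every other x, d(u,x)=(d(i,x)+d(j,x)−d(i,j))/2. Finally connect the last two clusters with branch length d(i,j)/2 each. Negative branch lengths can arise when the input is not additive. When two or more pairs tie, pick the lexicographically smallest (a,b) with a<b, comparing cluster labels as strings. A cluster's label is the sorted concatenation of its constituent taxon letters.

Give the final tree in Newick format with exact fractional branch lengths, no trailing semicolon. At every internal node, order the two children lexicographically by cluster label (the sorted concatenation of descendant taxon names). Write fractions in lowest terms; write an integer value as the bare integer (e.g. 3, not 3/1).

iteration 1: select C,G (d=17, Q=-228); attach at lengths (12, 5); label the merged cluster CG
  updated: d(CG,K)=30, d(CG,P)=39/2, d(CG,S)=10, d(CG,Y)=30, d(CG,Z)=15/2
iteration 2: select CG,S (d=10, Q=-152); attach at lengths (21/4, 19/4); label the merged cluster CGS
  updated: d(CGS,K)=43/2, d(CGS,P)=31/4, d(CGS,Y)=35/2, d(CGS,Z)=77/4
iteration 3: select CGS,P (d=31/4, Q=-171/2); attach at lengths (31/4, 0); label the merged cluster CGPS
  updated: d(CGPS,K)=83/8, d(CGPS,Y)=127/8, d(CGPS,Z)=35/4
iteration 4: select CGPS,K (d=83/8, Q=-381/8); attach at lengths (179/32, 153/32); label the merged cluster CGKPS
  updated: d(CGKPS,Y)=31/4, d(CGKPS,Z)=91/16
iteration 5: select CGKPS,Y (d=31/4, Q=-327/16); attach at lengths (103/32, 145/32); label the merged cluster CGKPSY
  updated: d(CGKPSY,Z)=79/32
iteration 6: select CGKPSY,Z (d=79/32); attach at lengths (79/64, 79/64); label the merged cluster CGKPSYZ
final tree: ((((((C:12,G:5):21/4,S:19/4):31/4,P:0):179/32,K:153/32):103/32,Y:145/32):79/64,Z:79/64)
total length: 1771/32

((((((C:12,G:5):21/4,S:19/4):31/4,P:0):179/32,K:153/32):103/32,Y:145/32):79/64,Z:79/64)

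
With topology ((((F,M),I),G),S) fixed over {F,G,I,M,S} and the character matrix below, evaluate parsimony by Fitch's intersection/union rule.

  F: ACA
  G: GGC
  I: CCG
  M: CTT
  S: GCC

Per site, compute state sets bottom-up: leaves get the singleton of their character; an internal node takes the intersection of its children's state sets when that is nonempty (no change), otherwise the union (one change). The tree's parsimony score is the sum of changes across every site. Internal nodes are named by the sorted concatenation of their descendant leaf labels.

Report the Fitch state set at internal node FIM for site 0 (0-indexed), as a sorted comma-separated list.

[col 0] FM: children F:{A}, M:{C} ∪→ {A,C}; cost 1
[col 0] FIM: children FM:{A,C}, I:{C} ∩→ {C}; cost 0
[col 0] FGIM: children FIM:{C}, G:{G} ∪→ {C,G}; cost 1
[col 0] FGIMS: children FGIM:{C,G}, S:{G} ∩→ {G}; cost 0
[col 1] FM: children F:{C}, M:{T} ∪→ {C,T}; cost 1
[col 1] FIM: children FM:{C,T}, I:{C} ∩→ {C}; cost 0
[col 1] FGIM: children FIM:{C}, G:{G} ∪→ {C,G}; cost 1
[col 1] FGIMS: children FGIM:{C,G}, S:{C} ∩→ {C}; cost 0
[col 2] FM: children F:{A}, M:{T} ∪→ {A,T}; cost 1
[col 2] FIM: children FM:{A,T}, I:{G} ∪→ {A,G,T}; cost 1
[col 2] FGIM: children FIM:{A,G,T}, G:{C} ∪→ {A,C,G,T}; cost 1
[col 2] FGIMS: children FGIM:{A,C,G,T}, S:{C} ∩→ {C}; cost 0
per-site changes: [2, 2, 3]; total = 7

C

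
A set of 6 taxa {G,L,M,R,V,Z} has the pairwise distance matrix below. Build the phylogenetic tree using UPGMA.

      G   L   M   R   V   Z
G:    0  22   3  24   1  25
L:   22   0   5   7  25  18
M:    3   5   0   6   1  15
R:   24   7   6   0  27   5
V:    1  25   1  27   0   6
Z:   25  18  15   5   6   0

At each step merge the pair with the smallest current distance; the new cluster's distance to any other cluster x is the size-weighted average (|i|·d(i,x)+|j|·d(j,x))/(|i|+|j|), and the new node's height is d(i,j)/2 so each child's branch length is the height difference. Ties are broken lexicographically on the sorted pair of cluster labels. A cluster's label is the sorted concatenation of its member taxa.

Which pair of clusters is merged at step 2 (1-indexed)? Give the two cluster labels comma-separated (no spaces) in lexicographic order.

GV,M

iteration 1: select G,V (d=1); attach at lengths (1/2, 1/2); label the merged cluster GV
  updated: d(GV,L)=47/2, d(GV,M)=2, d(GV,R)=51/2, d(GV,Z)=31/2
iteration 2: select GV,M (d=2); attach at lengths (1/2, 1); label the merged cluster GMV
  updated: d(GMV,L)=52/3, d(GMV,R)=19, d(GMV,Z)=46/3
iteration 3: select R,Z (d=5); attach at lengths (5/2, 5/2); label the merged cluster RZ
  updated: d(GMV,RZ)=103/6, d(L,RZ)=25/2
iteration 4: select L,RZ (d=25/2); attach at lengths (25/4, 15/4); label the merged cluster LRZ
  updated: d(GMV,LRZ)=155/9
iteration 5: select GMV,LRZ (d=155/9); attach at lengths (137/18, 85/36); label the merged cluster GLMRVZ
final tree: (((G:1/2,V:1/2):1/2,M:1):137/18,(L:25/4,(R:5/2,Z:5/2):15/4):85/36)
total length: 989/36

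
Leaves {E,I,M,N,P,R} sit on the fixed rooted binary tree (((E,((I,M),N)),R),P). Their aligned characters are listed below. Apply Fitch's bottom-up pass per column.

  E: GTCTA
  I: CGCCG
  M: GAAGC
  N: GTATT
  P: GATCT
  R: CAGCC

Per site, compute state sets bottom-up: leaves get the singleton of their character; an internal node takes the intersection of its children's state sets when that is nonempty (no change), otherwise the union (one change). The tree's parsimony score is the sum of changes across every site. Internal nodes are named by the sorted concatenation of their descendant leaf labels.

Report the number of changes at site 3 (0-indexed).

site 0, node IM: I={C} ∪ M={G} → {C,G} (+1)
site 0, node IMN: IM={C,G} ∩ N={G} → {G} (+0)
site 0, node EIMN: E={G} ∩ IMN={G} → {G} (+0)
site 0, node EIMNR: EIMN={G} ∪ R={C} → {C,G} (+1)
site 0, node EIMNPR: EIMNR={C,G} ∩ P={G} → {G} (+0)
site 1, node IM: I={G} ∪ M={A} → {A,G} (+1)
site 1, node IMN: IM={A,G} ∪ N={T} → {A,G,T} (+1)
site 1, node EIMN: E={T} ∩ IMN={A,G,T} → {T} (+0)
site 1, node EIMNR: EIMN={T} ∪ R={A} → {A,T} (+1)
site 1, node EIMNPR: EIMNR={A,T} ∩ P={A} → {A} (+0)
site 2, node IM: I={C} ∪ M={A} → {A,C} (+1)
site 2, node IMN: IM={A,C} ∩ N={A} → {A} (+0)
site 2, node EIMN: E={C} ∪ IMN={A} → {A,C} (+1)
site 2, node EIMNR: EIMN={A,C} ∪ R={G} → {A,C,G} (+1)
site 2, node EIMNPR: EIMNR={A,C,G} ∪ P={T} → {A,C,G,T} (+1)
site 3, node IM: I={C} ∪ M={G} → {C,G} (+1)
site 3, node IMN: IM={C,G} ∪ N={T} → {C,G,T} (+1)
site 3, node EIMN: E={T} ∩ IMN={C,G,T} → {T} (+0)
site 3, node EIMNR: EIMN={T} ∪ R={C} → {C,T} (+1)
site 3, node EIMNPR: EIMNR={C,T} ∩ P={C} → {C} (+0)
site 4, node IM: I={G} ∪ M={C} → {C,G} (+1)
site 4, node IMN: IM={C,G} ∪ N={T} → {C,G,T} (+1)
site 4, node EIMN: E={A} ∪ IMN={C,G,T} → {A,C,G,T} (+1)
site 4, node EIMNR: EIMN={A,C,G,T} ∩ R={C} → {C} (+0)
site 4, node EIMNPR: EIMNR={C} ∪ P={T} → {C,T} (+1)
per-site changes: [2, 3, 4, 3, 4]; total = 16

3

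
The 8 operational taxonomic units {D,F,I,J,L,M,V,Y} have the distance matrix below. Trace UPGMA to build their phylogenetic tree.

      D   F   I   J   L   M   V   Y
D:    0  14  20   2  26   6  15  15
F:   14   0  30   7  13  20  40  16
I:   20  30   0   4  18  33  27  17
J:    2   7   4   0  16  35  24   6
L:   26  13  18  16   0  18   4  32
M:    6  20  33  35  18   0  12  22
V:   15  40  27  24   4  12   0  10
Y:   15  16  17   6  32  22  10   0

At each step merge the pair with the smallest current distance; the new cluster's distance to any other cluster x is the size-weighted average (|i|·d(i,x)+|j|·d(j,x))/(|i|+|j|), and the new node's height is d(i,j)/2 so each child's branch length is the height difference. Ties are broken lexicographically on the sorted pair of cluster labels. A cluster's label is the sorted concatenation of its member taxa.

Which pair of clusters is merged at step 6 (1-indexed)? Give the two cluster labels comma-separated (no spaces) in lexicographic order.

step 1: merge (D,J) at d=2; branch lengths D→1, J→1; new cluster DJ
  updated: d(DJ,F)=21/2, d(DJ,I)=12, d(DJ,L)=21, d(DJ,M)=41/2, d(DJ,V)=39/2, d(DJ,Y)=21/2
step 2: merge (L,V) at d=4; branch lengths L→2, V→2; new cluster LV
  updated: d(DJ,LV)=81/4, d(F,LV)=53/2, d(I,LV)=45/2, d(LV,M)=15, d(LV,Y)=21
step 3: merge (DJ,F) at d=21/2; branch lengths DJ→17/4, F→21/4; new cluster DFJ
  updated: d(DFJ,I)=18, d(DFJ,LV)=67/3, d(DFJ,M)=61/3, d(DFJ,Y)=37/3
step 4: merge (DFJ,Y) at d=37/3; branch lengths DFJ→11/12, Y→37/6; new cluster DFJY
  updated: d(DFJY,I)=71/4, d(DFJY,LV)=22, d(DFJY,M)=83/4
step 5: merge (LV,M) at d=15; branch lengths LV→11/2, M→15/2; new cluster LMV
  updated: d(DFJY,LMV)=259/12, d(I,LMV)=26
step 6: merge (DFJY,I) at d=71/4; branch lengths DFJY→65/24, I→71/8; new cluster DFIJY
  updated: d(DFIJY,LMV)=337/15
step 7: merge (DFIJY,LMV) at d=337/15; branch lengths DFIJY→283/120, LMV→56/15; new cluster DFIJLMVY
final tree: (((((D:1,J:1):17/4,F:21/4):11/12,Y:37/6):65/24,I:71/8):283/120,((L:2,V:2):11/2,M:15/2):56/15)
total length: 6391/120

DFJY,I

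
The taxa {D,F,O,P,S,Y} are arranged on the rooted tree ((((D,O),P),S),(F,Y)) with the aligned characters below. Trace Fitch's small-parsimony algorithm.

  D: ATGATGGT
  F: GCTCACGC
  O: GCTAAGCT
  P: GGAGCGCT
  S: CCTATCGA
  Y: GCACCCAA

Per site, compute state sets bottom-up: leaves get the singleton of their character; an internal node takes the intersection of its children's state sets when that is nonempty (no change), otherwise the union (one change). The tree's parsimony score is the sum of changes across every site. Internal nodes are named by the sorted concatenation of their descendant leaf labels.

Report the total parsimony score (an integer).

DO@0: {A} ∪ {G} = {A,G} (union, +1)
DOP@0: {A,G} ∩ {G} = {G} (intersection, +0)
DOPS@0: {G} ∪ {C} = {C,G} (union, +1)
FY@0: {G} ∩ {G} = {G} (intersection, +0)
DFOPSY@0: {C,G} ∩ {G} = {G} (intersection, +0)
DO@1: {T} ∪ {C} = {C,T} (union, +1)
DOP@1: {C,T} ∪ {G} = {C,G,T} (union, +1)
DOPS@1: {C,G,T} ∩ {C} = {C} (intersection, +0)
FY@1: {C} ∩ {C} = {C} (intersection, +0)
DFOPSY@1: {C} ∩ {C} = {C} (intersection, +0)
DO@2: {G} ∪ {T} = {G,T} (union, +1)
DOP@2: {G,T} ∪ {A} = {A,G,T} (union, +1)
DOPS@2: {A,G,T} ∩ {T} = {T} (intersection, +0)
FY@2: {T} ∪ {A} = {A,T} (union, +1)
DFOPSY@2: {T} ∩ {A,T} = {T} (intersection, +0)
DO@3: {A} ∩ {A} = {A} (intersection, +0)
DOP@3: {A} ∪ {G} = {A,G} (union, +1)
DOPS@3: {A,G} ∩ {A} = {A} (intersection, +0)
FY@3: {C} ∩ {C} = {C} (intersection, +0)
DFOPSY@3: {A} ∪ {C} = {A,C} (union, +1)
DO@4: {T} ∪ {A} = {A,T} (union, +1)
DOP@4: {A,T} ∪ {C} = {A,C,T} (union, +1)
DOPS@4: {A,C,T} ∩ {T} = {T} (intersection, +0)
FY@4: {A} ∪ {C} = {A,C} (union, +1)
DFOPSY@4: {T} ∪ {A,C} = {A,C,T} (union, +1)
DO@5: {G} ∩ {G} = {G} (intersection, +0)
DOP@5: {G} ∩ {G} = {G} (intersection, +0)
DOPS@5: {G} ∪ {C} = {C,G} (union, +1)
FY@5: {C} ∩ {C} = {C} (intersection, +0)
DFOPSY@5: {C,G} ∩ {C} = {C} (intersection, +0)
DO@6: {G} ∪ {C} = {C,G} (union, +1)
DOP@6: {C,G} ∩ {C} = {C} (intersection, +0)
DOPS@6: {C} ∪ {G} = {C,G} (union, +1)
FY@6: {G} ∪ {A} = {A,G} (union, +1)
DFOPSY@6: {C,G} ∩ {A,G} = {G} (intersection, +0)
DO@7: {T} ∩ {T} = {T} (intersection, +0)
DOP@7: {T} ∩ {T} = {T} (intersection, +0)
DOPS@7: {T} ∪ {A} = {A,T} (union, +1)
FY@7: {C} ∪ {A} = {A,C} (union, +1)
DFOPSY@7: {A,T} ∩ {A,C} = {A} (intersection, +0)
per-site changes: [2, 2, 3, 2, 4, 1, 3, 2]; total = 19

19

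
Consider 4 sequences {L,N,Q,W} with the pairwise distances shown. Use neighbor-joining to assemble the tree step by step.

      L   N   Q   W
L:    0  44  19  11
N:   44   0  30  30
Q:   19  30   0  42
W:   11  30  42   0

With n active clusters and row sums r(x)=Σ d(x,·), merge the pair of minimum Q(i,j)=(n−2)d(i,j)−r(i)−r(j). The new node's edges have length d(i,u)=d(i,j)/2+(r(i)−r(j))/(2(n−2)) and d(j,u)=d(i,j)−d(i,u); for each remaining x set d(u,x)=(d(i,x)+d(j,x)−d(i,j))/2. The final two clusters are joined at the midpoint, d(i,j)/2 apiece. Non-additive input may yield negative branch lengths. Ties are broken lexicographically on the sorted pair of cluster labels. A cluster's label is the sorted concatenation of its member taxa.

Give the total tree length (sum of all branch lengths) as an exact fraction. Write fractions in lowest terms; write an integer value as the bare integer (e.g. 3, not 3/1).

217/4

1. join L+W (d=11, Q=-135) ⇒ LW; edges |L|=13/4, |W|=31/4
  updated: d(LW,N)=63/2, d(LW,Q)=25
2. join LW+N (d=63/2, Q=-173/2) ⇒ LNW; edges |LW|=53/4, |N|=73/4
  updated: d(LNW,Q)=47/4
3. join LNW+Q (d=47/4) ⇒ LNQW; edges |LNW|=47/8, |Q|=47/8
final tree: (((L:13/4,W:31/4):53/4,N:73/4):47/8,Q:47/8)
total length: 217/4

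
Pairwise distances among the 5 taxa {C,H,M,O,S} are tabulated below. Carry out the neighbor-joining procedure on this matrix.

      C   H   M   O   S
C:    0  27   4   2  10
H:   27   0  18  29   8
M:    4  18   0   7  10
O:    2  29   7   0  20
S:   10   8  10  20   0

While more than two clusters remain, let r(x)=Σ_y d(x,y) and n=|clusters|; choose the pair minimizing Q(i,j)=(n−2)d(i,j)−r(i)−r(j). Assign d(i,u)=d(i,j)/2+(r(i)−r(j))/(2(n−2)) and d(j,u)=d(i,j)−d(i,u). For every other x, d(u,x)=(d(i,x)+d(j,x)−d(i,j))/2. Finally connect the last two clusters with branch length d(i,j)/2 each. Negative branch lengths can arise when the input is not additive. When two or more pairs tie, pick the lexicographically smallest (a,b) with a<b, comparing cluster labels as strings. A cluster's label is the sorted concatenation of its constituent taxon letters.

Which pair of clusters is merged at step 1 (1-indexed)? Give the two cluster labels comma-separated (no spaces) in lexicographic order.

H,S

step 1: merge (H,S) at d=8, Q=-106; branch lengths H→29/3, S→-5/3; new cluster HS
  updated: d(C,HS)=29/2, d(HS,M)=10, d(HS,O)=41/2
step 2: merge (C,O) at d=2, Q=-46; branch lengths C→-5/4, O→13/4; new cluster CO
  updated: d(CO,HS)=33/2, d(CO,M)=9/2
step 3: merge (CO,HS) at d=33/2, Q=-31; branch lengths CO→11/2, HS→11; new cluster CHOS
  updated: d(CHOS,M)=-1
step 4: merge (CHOS,M) at d=-1; branch lengths CHOS→-1/2, M→-1/2; new cluster CHMOS
final tree: (((C:-5/4,O:13/4):11/2,(H:29/3,S:-5/3):11):-1/2,M:-1/2)
total length: 51/2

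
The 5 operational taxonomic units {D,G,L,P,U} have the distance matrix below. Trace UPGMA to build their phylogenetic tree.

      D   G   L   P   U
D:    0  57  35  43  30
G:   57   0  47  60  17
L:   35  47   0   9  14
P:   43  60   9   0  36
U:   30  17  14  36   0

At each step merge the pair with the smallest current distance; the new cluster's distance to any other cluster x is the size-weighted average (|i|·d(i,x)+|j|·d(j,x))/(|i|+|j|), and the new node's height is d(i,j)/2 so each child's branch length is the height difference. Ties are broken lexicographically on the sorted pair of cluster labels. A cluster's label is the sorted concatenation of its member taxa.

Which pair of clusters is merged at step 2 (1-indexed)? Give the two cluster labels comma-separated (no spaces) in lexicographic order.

G,U

step 1: merge (L,P) at d=9; branch lengths L→9/2, P→9/2; new cluster LP
  updated: d(D,LP)=39, d(G,LP)=107/2, d(LP,U)=25
step 2: merge (G,U) at d=17; branch lengths G→17/2, U→17/2; new cluster GU
  updated: d(D,GU)=87/2, d(GU,LP)=157/4
step 3: merge (D,LP) at d=39; branch lengths D→39/2, LP→15; new cluster DLP
  updated: d(DLP,GU)=122/3
step 4: merge (DLP,GU) at d=122/3; branch lengths DLP→5/6, GU→71/6; new cluster DGLPU
final tree: ((D:39/2,(L:9/2,P:9/2):15):5/6,(G:17/2,U:17/2):71/6)
total length: 439/6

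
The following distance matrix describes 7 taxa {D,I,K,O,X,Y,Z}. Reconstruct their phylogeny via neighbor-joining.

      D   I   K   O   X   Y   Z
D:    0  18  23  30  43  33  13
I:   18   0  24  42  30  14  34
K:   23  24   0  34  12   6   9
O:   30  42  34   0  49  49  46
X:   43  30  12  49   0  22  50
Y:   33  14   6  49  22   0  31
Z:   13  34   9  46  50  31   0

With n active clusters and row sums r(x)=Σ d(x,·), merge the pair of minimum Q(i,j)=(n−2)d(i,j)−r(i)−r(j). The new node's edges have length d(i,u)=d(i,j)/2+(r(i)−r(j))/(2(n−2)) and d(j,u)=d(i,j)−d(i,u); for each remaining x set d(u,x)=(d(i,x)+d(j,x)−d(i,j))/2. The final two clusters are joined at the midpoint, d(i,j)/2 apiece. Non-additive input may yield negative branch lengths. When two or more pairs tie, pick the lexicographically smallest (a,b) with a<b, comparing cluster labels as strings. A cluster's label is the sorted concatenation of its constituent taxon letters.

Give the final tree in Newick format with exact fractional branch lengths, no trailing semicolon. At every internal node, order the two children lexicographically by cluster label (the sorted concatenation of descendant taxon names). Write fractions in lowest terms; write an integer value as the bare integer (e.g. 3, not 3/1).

((((((D:21/5,Z:44/5):93/16,O:411/16):133/24,I:227/24):175/32,Y:153/32):103/32,K:-51/32):435/64,X:435/64)

1. join D+Z (d=13, Q=-278) ⇒ DZ; edges |D|=21/5, |Z|=44/5
  updated: d(DZ,I)=39/2, d(DZ,K)=19/2, d(DZ,O)=63/2, d(DZ,X)=40, d(DZ,Y)=51/2
2. join DZ+O (d=63/2, Q=-411/2) ⇒ DOZ; edges |DZ|=93/16, |O|=411/16
  updated: d(DOZ,I)=15, d(DOZ,K)=6, d(DOZ,X)=115/4, d(DOZ,Y)=43/2
3. join DOZ+I (d=15, Q=-437/4) ⇒ DIOZ; edges |DOZ|=133/24, |I|=227/24
  updated: d(DIOZ,K)=15/2, d(DIOZ,X)=175/8, d(DIOZ,Y)=41/4
4. join DIOZ+Y (d=41/4, Q=-459/8) ⇒ DIOYZ; edges |DIOZ|=175/32, |Y|=153/32
  updated: d(DIOYZ,K)=13/8, d(DIOYZ,X)=269/16
5. join DIOYZ+K (d=13/8, Q=-487/16) ⇒ DIKOYZ; edges |DIOYZ|=103/32, |K|=-51/32
  updated: d(DIKOYZ,X)=435/32
6. join DIKOYZ+X (d=435/32) ⇒ DIKOXYZ; edges |DIKOYZ|=435/64, |X|=435/64
final tree: ((((((D:21/5,Z:44/5):93/16,O:411/16):133/24,I:227/24):175/32,Y:153/32):103/32,K:-51/32):435/64,X:435/64)
total length: 2719/32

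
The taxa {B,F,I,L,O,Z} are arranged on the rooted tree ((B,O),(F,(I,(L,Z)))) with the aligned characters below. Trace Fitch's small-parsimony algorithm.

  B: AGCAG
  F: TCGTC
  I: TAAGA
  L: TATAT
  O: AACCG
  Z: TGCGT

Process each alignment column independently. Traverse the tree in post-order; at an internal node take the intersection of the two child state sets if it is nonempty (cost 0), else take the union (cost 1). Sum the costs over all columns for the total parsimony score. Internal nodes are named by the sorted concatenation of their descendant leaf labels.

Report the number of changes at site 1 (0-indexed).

site 0, node BO: B={A} ∩ O={A} → {A} (+0)
site 0, node LZ: L={T} ∩ Z={T} → {T} (+0)
site 0, node ILZ: I={T} ∩ LZ={T} → {T} (+0)
site 0, node FILZ: F={T} ∩ ILZ={T} → {T} (+0)
site 0, node BFILOZ: BO={A} ∪ FILZ={T} → {A,T} (+1)
site 1, node BO: B={G} ∪ O={A} → {A,G} (+1)
site 1, node LZ: L={A} ∪ Z={G} → {A,G} (+1)
site 1, node ILZ: I={A} ∩ LZ={A,G} → {A} (+0)
site 1, node FILZ: F={C} ∪ ILZ={A} → {A,C} (+1)
site 1, node BFILOZ: BO={A,G} ∩ FILZ={A,C} → {A} (+0)
site 2, node BO: B={C} ∩ O={C} → {C} (+0)
site 2, node LZ: L={T} ∪ Z={C} → {C,T} (+1)
site 2, node ILZ: I={A} ∪ LZ={C,T} → {A,C,T} (+1)
site 2, node FILZ: F={G} ∪ ILZ={A,C,T} → {A,C,G,T} (+1)
site 2, node BFILOZ: BO={C} ∩ FILZ={A,C,G,T} → {C} (+0)
site 3, node BO: B={A} ∪ O={C} → {A,C} (+1)
site 3, node LZ: L={A} ∪ Z={G} → {A,G} (+1)
site 3, node ILZ: I={G} ∩ LZ={A,G} → {G} (+0)
site 3, node FILZ: F={T} ∪ ILZ={G} → {G,T} (+1)
site 3, node BFILOZ: BO={A,C} ∪ FILZ={G,T} → {A,C,G,T} (+1)
site 4, node BO: B={G} ∩ O={G} → {G} (+0)
site 4, node LZ: L={T} ∩ Z={T} → {T} (+0)
site 4, node ILZ: I={A} ∪ LZ={T} → {A,T} (+1)
site 4, node FILZ: F={C} ∪ ILZ={A,T} → {A,C,T} (+1)
site 4, node BFILOZ: BO={G} ∪ FILZ={A,C,T} → {A,C,G,T} (+1)
per-site changes: [1, 3, 3, 4, 3]; total = 14

3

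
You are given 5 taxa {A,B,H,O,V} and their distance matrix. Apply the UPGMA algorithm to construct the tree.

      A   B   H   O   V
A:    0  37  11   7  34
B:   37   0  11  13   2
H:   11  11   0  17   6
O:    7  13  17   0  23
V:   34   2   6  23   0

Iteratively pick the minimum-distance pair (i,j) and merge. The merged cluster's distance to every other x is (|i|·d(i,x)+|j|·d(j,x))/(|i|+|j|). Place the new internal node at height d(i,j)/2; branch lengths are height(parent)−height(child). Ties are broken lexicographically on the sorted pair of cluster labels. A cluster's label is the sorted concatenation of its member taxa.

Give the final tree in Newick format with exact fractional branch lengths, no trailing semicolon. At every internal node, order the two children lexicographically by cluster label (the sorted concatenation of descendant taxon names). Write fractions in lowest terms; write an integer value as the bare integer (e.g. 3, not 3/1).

((A:7/2,O:7/2):31/4,((B:1,V:1):13/4,H:17/4):7)

1. join B+V (d=2) ⇒ BV; edges |B|=1, |V|=1
  updated: d(A,BV)=71/2, d(BV,H)=17/2, d(BV,O)=18
2. join A+O (d=7) ⇒ AO; edges |A|=7/2, |O|=7/2
  updated: d(AO,BV)=107/4, d(AO,H)=14
3. join BV+H (d=17/2) ⇒ BHV; edges |BV|=13/4, |H|=17/4
  updated: d(AO,BHV)=45/2
4. join AO+BHV (d=45/2) ⇒ ABHOV; edges |AO|=31/4, |BHV|=7
final tree: ((A:7/2,O:7/2):31/4,((B:1,V:1):13/4,H:17/4):7)
total length: 125/4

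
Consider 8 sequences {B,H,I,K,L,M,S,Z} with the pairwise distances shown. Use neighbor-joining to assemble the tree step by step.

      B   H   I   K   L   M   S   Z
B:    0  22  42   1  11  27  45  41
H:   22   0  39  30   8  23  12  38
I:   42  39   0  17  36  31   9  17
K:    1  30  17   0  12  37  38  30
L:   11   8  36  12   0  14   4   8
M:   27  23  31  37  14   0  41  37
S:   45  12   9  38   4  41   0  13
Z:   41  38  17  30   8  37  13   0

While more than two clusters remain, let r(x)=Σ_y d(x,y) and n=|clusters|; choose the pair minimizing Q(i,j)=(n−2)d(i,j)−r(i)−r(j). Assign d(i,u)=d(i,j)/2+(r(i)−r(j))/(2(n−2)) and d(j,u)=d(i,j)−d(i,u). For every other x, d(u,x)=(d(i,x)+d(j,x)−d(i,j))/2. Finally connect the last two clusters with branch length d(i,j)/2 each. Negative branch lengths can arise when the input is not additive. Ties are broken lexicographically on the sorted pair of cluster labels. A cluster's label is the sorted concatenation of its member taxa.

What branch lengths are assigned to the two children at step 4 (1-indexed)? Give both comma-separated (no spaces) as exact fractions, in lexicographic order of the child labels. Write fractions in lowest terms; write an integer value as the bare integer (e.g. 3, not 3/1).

step 1: merge (B,K) at d=1, Q=-348; branch lengths B→5/2, K→-3/2; new cluster BK
  updated: d(BK,H)=51/2, d(BK,I)=29, d(BK,L)=11, d(BK,M)=63/2, d(BK,S)=41, d(BK,Z)=35
step 2: merge (I,S) at d=9, Q=-236; branch lengths I→43/5, S→2/5; new cluster IS
  updated: d(BK,IS)=61/2, d(H,IS)=21, d(IS,L)=31/2, d(IS,M)=63/2, d(IS,Z)=21/2
step 3: merge (IS,Z) at d=21/2, Q=-391/2; branch lengths IS→45/16, Z→123/16; new cluster ISZ
  updated: d(BK,ISZ)=55/2, d(H,ISZ)=97/4, d(ISZ,L)=13/2, d(ISZ,M)=29
step 4: merge (H,M) at d=23, Q=-437/4; branch lengths H→209/24, M→343/24; new cluster HM
  updated: d(BK,HM)=17, d(HM,ISZ)=121/8, d(HM,L)=-1/2
step 5: merge (BK,HM) at d=17, Q=-425/8; branch lengths BK→463/32, HM→81/32; new cluster BHKM
  updated: d(BHKM,ISZ)=205/16, d(BHKM,L)=-13/4
step 6: merge (BHKM,ISZ) at d=205/16, Q=-257/16; branch lengths BHKM→49/32, ISZ→361/32; new cluster BHIKMSZ
  updated: d(BHIKMSZ,L)=-153/32
step 7: merge (BHIKMSZ,L) at d=-153/32; branch lengths BHIKMSZ→-153/64, L→-153/64; new cluster BHIKLMSZ
final tree: ((((B:5/2,K:-3/2):463/32,(H:209/24,M:343/24):81/32):49/32,((I:43/5,S:2/5):45/16,Z:123/16):361/32):-153/64,L:-153/64)
total length: 2193/32

209/24,343/24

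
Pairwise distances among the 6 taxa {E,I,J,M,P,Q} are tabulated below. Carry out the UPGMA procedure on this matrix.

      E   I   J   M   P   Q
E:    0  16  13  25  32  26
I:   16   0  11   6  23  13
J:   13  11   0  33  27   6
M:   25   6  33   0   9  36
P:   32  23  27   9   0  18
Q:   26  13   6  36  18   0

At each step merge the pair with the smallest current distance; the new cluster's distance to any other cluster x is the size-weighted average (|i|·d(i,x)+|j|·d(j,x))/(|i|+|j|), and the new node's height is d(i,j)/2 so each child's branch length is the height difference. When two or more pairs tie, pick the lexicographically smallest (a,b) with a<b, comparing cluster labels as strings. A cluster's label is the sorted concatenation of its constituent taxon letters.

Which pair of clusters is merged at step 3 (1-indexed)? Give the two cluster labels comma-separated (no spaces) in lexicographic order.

IM,P

step 1: merge (I,M) at d=6; branch lengths I→3, M→3; new cluster IM
  updated: d(E,IM)=41/2, d(IM,J)=22, d(IM,P)=16, d(IM,Q)=49/2
step 2: merge (J,Q) at d=6; branch lengths J→3, Q→3; new cluster JQ
  updated: d(E,JQ)=39/2, d(IM,JQ)=93/4, d(JQ,P)=45/2
step 3: merge (IM,P) at d=16; branch lengths IM→5, P→8; new cluster IMP
  updated: d(E,IMP)=73/3, d(IMP,JQ)=23
step 4: merge (E,JQ) at d=39/2; branch lengths E→39/4, JQ→27/4; new cluster EJQ
  updated: d(EJQ,IMP)=211/9
step 5: merge (EJQ,IMP) at d=211/9; branch lengths EJQ→71/36, IMP→67/18; new cluster EIJMPQ
final tree: ((E:39/4,(J:3,Q:3):27/4):71/36,((I:3,M:3):5,P:8):67/18)
total length: 1699/36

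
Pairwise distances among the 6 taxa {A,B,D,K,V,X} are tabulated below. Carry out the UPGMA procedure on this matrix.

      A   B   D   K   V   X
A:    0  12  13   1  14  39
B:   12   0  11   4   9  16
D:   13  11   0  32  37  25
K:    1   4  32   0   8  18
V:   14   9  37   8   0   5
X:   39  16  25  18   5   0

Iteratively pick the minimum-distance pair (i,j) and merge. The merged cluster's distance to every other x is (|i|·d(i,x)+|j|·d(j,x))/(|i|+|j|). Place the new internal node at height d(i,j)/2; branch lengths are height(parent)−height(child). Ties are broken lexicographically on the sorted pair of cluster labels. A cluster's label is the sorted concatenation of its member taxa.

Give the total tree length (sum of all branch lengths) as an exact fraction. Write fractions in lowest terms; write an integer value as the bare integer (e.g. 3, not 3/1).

iteration 1: select A,K (d=1); attach at lengths (1/2, 1/2); label the merged cluster AK
  updated: d(AK,B)=8, d(AK,D)=45/2, d(AK,V)=11, d(AK,X)=57/2
iteration 2: select V,X (d=5); attach at lengths (5/2, 5/2); label the merged cluster VX
  updated: d(AK,VX)=79/4, d(B,VX)=25/2, d(D,VX)=31
iteration 3: select AK,B (d=8); attach at lengths (7/2, 4); label the merged cluster ABK
  updated: d(ABK,D)=56/3, d(ABK,VX)=52/3
iteration 4: select ABK,VX (d=52/3); attach at lengths (14/3, 37/6); label the merged cluster ABKVX
  updated: d(ABKVX,D)=118/5
iteration 5: select ABKVX,D (d=118/5); attach at lengths (47/15, 59/5); label the merged cluster ABDKVX
final tree: ((((A:1/2,K:1/2):7/2,B:4):14/3,(V:5/2,X:5/2):37/6):47/15,D:59/5)
total length: 589/15

589/15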